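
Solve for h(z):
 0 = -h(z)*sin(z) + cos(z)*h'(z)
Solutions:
 h(z) = C1/cos(z)


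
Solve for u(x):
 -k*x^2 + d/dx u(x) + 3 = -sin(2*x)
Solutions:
 u(x) = C1 + k*x^3/3 - 3*x + cos(2*x)/2


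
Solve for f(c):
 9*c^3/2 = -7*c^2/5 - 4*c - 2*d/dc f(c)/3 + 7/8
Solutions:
 f(c) = C1 - 27*c^4/16 - 7*c^3/10 - 3*c^2 + 21*c/16


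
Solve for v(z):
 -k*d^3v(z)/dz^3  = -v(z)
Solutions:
 v(z) = C1*exp(z*(1/k)^(1/3)) + C2*exp(z*(-1 + sqrt(3)*I)*(1/k)^(1/3)/2) + C3*exp(-z*(1 + sqrt(3)*I)*(1/k)^(1/3)/2)


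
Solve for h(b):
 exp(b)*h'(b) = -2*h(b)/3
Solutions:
 h(b) = C1*exp(2*exp(-b)/3)


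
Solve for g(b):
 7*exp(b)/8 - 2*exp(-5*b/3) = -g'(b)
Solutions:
 g(b) = C1 - 7*exp(b)/8 - 6*exp(-5*b/3)/5


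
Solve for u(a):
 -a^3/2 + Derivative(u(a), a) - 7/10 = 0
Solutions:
 u(a) = C1 + a^4/8 + 7*a/10


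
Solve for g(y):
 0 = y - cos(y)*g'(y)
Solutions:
 g(y) = C1 + Integral(y/cos(y), y)


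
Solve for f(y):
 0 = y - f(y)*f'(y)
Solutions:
 f(y) = -sqrt(C1 + y^2)
 f(y) = sqrt(C1 + y^2)


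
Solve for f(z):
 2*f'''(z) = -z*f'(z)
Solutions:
 f(z) = C1 + Integral(C2*airyai(-2^(2/3)*z/2) + C3*airybi(-2^(2/3)*z/2), z)


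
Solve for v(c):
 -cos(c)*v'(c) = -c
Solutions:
 v(c) = C1 + Integral(c/cos(c), c)


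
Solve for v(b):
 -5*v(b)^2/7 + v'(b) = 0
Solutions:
 v(b) = -7/(C1 + 5*b)


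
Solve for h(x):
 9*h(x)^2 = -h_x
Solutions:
 h(x) = 1/(C1 + 9*x)


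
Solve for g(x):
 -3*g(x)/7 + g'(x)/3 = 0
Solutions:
 g(x) = C1*exp(9*x/7)


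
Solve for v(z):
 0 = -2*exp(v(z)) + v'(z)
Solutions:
 v(z) = log(-1/(C1 + 2*z))


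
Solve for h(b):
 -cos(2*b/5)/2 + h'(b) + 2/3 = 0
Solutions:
 h(b) = C1 - 2*b/3 + 5*sin(2*b/5)/4


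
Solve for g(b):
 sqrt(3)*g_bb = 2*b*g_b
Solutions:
 g(b) = C1 + C2*erfi(3^(3/4)*b/3)


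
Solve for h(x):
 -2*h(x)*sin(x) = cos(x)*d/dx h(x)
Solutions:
 h(x) = C1*cos(x)^2


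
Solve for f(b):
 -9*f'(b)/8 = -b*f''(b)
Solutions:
 f(b) = C1 + C2*b^(17/8)


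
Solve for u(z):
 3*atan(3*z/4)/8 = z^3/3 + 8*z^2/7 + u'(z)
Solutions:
 u(z) = C1 - z^4/12 - 8*z^3/21 + 3*z*atan(3*z/4)/8 - log(9*z^2 + 16)/4


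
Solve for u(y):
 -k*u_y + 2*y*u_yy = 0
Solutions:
 u(y) = C1 + y^(re(k)/2 + 1)*(C2*sin(log(y)*Abs(im(k))/2) + C3*cos(log(y)*im(k)/2))


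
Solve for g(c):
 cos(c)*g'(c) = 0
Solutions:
 g(c) = C1


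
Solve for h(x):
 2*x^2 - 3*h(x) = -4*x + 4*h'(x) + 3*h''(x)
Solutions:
 h(x) = 2*x^2/3 - 4*x/9 + (C1*sin(sqrt(5)*x/3) + C2*cos(sqrt(5)*x/3))*exp(-2*x/3) - 20/27


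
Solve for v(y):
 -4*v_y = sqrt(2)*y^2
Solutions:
 v(y) = C1 - sqrt(2)*y^3/12


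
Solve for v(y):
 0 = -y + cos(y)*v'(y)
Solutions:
 v(y) = C1 + Integral(y/cos(y), y)


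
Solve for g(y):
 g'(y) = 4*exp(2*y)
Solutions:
 g(y) = C1 + 2*exp(2*y)


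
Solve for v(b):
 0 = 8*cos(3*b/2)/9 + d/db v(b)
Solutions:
 v(b) = C1 - 16*sin(3*b/2)/27


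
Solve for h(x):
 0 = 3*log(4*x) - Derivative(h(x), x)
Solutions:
 h(x) = C1 + 3*x*log(x) - 3*x + x*log(64)


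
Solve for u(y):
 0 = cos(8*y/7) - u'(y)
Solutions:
 u(y) = C1 + 7*sin(8*y/7)/8


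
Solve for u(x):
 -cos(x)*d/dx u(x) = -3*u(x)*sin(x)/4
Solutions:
 u(x) = C1/cos(x)^(3/4)


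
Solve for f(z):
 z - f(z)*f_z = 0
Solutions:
 f(z) = -sqrt(C1 + z^2)
 f(z) = sqrt(C1 + z^2)


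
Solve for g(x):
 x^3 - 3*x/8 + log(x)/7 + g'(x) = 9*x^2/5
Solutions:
 g(x) = C1 - x^4/4 + 3*x^3/5 + 3*x^2/16 - x*log(x)/7 + x/7


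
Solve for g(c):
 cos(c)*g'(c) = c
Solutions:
 g(c) = C1 + Integral(c/cos(c), c)


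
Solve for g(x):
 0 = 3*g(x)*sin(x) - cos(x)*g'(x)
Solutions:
 g(x) = C1/cos(x)^3


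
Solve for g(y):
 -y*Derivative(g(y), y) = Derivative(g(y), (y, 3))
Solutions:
 g(y) = C1 + Integral(C2*airyai(-y) + C3*airybi(-y), y)


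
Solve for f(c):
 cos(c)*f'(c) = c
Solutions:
 f(c) = C1 + Integral(c/cos(c), c)


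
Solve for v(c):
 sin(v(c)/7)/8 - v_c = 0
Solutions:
 -c/8 + 7*log(cos(v(c)/7) - 1)/2 - 7*log(cos(v(c)/7) + 1)/2 = C1


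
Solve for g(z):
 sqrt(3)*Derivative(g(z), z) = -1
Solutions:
 g(z) = C1 - sqrt(3)*z/3


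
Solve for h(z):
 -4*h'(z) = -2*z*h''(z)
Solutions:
 h(z) = C1 + C2*z^3


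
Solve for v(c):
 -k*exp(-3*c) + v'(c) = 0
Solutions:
 v(c) = C1 - k*exp(-3*c)/3


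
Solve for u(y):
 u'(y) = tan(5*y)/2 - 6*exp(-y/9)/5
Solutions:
 u(y) = C1 + log(tan(5*y)^2 + 1)/20 + 54*exp(-y/9)/5


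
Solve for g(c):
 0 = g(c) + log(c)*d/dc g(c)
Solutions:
 g(c) = C1*exp(-li(c))


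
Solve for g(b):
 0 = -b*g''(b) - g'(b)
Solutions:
 g(b) = C1 + C2*log(b)


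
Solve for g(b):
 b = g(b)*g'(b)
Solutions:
 g(b) = -sqrt(C1 + b^2)
 g(b) = sqrt(C1 + b^2)


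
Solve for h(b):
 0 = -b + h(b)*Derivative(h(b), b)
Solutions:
 h(b) = -sqrt(C1 + b^2)
 h(b) = sqrt(C1 + b^2)


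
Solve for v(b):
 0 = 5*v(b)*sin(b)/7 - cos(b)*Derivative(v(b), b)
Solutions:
 v(b) = C1/cos(b)^(5/7)


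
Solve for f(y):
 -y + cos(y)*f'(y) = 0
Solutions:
 f(y) = C1 + Integral(y/cos(y), y)


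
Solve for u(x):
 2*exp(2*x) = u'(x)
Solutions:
 u(x) = C1 + exp(2*x)


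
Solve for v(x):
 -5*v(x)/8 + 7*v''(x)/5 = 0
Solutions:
 v(x) = C1*exp(-5*sqrt(14)*x/28) + C2*exp(5*sqrt(14)*x/28)


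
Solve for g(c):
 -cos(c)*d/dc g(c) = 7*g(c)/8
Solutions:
 g(c) = C1*(sin(c) - 1)^(7/16)/(sin(c) + 1)^(7/16)


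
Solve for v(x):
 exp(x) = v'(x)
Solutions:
 v(x) = C1 + exp(x)


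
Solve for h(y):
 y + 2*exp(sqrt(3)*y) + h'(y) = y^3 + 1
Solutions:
 h(y) = C1 + y^4/4 - y^2/2 + y - 2*sqrt(3)*exp(sqrt(3)*y)/3


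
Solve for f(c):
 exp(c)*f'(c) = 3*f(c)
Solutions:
 f(c) = C1*exp(-3*exp(-c))


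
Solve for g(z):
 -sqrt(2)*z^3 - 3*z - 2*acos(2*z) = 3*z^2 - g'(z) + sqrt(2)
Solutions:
 g(z) = C1 + sqrt(2)*z^4/4 + z^3 + 3*z^2/2 + 2*z*acos(2*z) + sqrt(2)*z - sqrt(1 - 4*z^2)


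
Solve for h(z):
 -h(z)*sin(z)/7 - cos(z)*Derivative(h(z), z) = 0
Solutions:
 h(z) = C1*cos(z)^(1/7)


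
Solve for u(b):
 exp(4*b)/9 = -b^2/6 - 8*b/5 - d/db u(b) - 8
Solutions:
 u(b) = C1 - b^3/18 - 4*b^2/5 - 8*b - exp(4*b)/36


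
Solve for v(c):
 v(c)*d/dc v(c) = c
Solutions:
 v(c) = -sqrt(C1 + c^2)
 v(c) = sqrt(C1 + c^2)


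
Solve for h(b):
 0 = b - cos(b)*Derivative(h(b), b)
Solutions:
 h(b) = C1 + Integral(b/cos(b), b)


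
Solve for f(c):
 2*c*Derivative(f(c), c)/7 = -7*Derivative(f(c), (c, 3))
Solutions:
 f(c) = C1 + Integral(C2*airyai(-14^(1/3)*c/7) + C3*airybi(-14^(1/3)*c/7), c)


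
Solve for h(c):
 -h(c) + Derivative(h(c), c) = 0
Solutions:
 h(c) = C1*exp(c)


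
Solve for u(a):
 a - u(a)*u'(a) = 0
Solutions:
 u(a) = -sqrt(C1 + a^2)
 u(a) = sqrt(C1 + a^2)


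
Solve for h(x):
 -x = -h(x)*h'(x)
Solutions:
 h(x) = -sqrt(C1 + x^2)
 h(x) = sqrt(C1 + x^2)


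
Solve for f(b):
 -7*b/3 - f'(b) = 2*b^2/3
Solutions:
 f(b) = C1 - 2*b^3/9 - 7*b^2/6


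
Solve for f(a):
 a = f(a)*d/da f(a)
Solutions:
 f(a) = -sqrt(C1 + a^2)
 f(a) = sqrt(C1 + a^2)


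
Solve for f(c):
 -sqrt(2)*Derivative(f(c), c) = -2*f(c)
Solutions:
 f(c) = C1*exp(sqrt(2)*c)


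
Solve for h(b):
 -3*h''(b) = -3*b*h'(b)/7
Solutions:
 h(b) = C1 + C2*erfi(sqrt(14)*b/14)


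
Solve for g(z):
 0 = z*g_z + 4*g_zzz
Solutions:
 g(z) = C1 + Integral(C2*airyai(-2^(1/3)*z/2) + C3*airybi(-2^(1/3)*z/2), z)


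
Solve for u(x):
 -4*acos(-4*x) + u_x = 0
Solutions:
 u(x) = C1 + 4*x*acos(-4*x) + sqrt(1 - 16*x^2)


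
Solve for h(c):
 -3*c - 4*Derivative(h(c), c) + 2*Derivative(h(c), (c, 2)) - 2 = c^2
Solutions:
 h(c) = C1 + C2*exp(2*c) - c^3/12 - c^2/2 - c


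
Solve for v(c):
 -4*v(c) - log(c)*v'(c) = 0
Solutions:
 v(c) = C1*exp(-4*li(c))


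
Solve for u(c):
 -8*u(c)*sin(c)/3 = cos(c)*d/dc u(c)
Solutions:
 u(c) = C1*cos(c)^(8/3)


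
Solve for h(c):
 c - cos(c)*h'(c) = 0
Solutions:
 h(c) = C1 + Integral(c/cos(c), c)


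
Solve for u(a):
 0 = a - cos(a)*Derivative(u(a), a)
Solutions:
 u(a) = C1 + Integral(a/cos(a), a)


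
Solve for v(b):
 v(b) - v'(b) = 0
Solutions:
 v(b) = C1*exp(b)


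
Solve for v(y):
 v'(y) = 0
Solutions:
 v(y) = C1


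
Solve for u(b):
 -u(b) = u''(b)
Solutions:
 u(b) = C1*sin(b) + C2*cos(b)


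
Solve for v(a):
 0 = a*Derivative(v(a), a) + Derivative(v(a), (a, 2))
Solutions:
 v(a) = C1 + C2*erf(sqrt(2)*a/2)


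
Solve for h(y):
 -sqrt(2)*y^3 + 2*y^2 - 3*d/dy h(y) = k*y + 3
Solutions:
 h(y) = C1 - k*y^2/6 - sqrt(2)*y^4/12 + 2*y^3/9 - y


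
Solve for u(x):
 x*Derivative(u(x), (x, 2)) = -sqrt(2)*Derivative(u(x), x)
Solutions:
 u(x) = C1 + C2*x^(1 - sqrt(2))


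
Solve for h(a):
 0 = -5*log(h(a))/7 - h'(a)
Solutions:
 li(h(a)) = C1 - 5*a/7


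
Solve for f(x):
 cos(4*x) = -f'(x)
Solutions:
 f(x) = C1 - sin(4*x)/4


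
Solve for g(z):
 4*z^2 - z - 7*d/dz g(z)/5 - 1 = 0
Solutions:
 g(z) = C1 + 20*z^3/21 - 5*z^2/14 - 5*z/7


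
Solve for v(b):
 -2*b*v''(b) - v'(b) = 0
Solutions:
 v(b) = C1 + C2*sqrt(b)


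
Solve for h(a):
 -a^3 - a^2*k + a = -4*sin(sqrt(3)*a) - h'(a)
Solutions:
 h(a) = C1 + a^4/4 + a^3*k/3 - a^2/2 + 4*sqrt(3)*cos(sqrt(3)*a)/3


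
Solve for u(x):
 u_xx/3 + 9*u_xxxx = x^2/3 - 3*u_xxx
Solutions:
 u(x) = C1 + C2*x + x^4/12 - 3*x^3 + 54*x^2 + (C3*sin(sqrt(3)*x/18) + C4*cos(sqrt(3)*x/18))*exp(-x/6)


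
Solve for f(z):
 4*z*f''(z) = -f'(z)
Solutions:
 f(z) = C1 + C2*z^(3/4)


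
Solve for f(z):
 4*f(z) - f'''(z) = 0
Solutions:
 f(z) = C3*exp(2^(2/3)*z) + (C1*sin(2^(2/3)*sqrt(3)*z/2) + C2*cos(2^(2/3)*sqrt(3)*z/2))*exp(-2^(2/3)*z/2)


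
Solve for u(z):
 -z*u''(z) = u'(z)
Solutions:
 u(z) = C1 + C2*log(z)


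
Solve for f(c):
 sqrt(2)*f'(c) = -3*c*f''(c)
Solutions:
 f(c) = C1 + C2*c^(1 - sqrt(2)/3)


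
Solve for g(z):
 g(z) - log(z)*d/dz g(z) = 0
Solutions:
 g(z) = C1*exp(li(z))


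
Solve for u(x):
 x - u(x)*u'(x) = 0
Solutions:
 u(x) = -sqrt(C1 + x^2)
 u(x) = sqrt(C1 + x^2)


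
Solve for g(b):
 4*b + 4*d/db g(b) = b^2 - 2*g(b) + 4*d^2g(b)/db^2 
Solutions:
 g(b) = C1*exp(b*(1 - sqrt(3))/2) + C2*exp(b*(1 + sqrt(3))/2) + b^2/2 - 4*b + 10


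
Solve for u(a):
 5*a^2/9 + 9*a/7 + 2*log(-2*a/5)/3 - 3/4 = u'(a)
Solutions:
 u(a) = C1 + 5*a^3/27 + 9*a^2/14 + 2*a*log(-a)/3 + a*(-17 - 8*log(5) + 8*log(2))/12


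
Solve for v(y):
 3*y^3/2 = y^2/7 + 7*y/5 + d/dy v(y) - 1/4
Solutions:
 v(y) = C1 + 3*y^4/8 - y^3/21 - 7*y^2/10 + y/4


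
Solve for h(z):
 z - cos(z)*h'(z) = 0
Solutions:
 h(z) = C1 + Integral(z/cos(z), z)


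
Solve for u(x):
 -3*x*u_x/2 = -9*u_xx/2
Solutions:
 u(x) = C1 + C2*erfi(sqrt(6)*x/6)


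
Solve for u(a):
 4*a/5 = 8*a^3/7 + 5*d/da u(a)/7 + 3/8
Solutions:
 u(a) = C1 - 2*a^4/5 + 14*a^2/25 - 21*a/40


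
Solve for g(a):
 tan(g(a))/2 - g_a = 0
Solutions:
 g(a) = pi - asin(C1*exp(a/2))
 g(a) = asin(C1*exp(a/2))


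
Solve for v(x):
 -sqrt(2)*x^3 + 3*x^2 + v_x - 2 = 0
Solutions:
 v(x) = C1 + sqrt(2)*x^4/4 - x^3 + 2*x


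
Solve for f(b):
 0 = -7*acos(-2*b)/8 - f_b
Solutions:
 f(b) = C1 - 7*b*acos(-2*b)/8 - 7*sqrt(1 - 4*b^2)/16


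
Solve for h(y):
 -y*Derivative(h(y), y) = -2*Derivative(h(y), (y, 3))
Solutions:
 h(y) = C1 + Integral(C2*airyai(2^(2/3)*y/2) + C3*airybi(2^(2/3)*y/2), y)


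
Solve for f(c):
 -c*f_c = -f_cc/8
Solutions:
 f(c) = C1 + C2*erfi(2*c)


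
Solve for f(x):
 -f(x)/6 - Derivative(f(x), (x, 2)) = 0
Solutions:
 f(x) = C1*sin(sqrt(6)*x/6) + C2*cos(sqrt(6)*x/6)


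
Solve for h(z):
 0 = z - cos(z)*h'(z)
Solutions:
 h(z) = C1 + Integral(z/cos(z), z)


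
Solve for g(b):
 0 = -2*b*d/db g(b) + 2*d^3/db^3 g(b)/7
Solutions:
 g(b) = C1 + Integral(C2*airyai(7^(1/3)*b) + C3*airybi(7^(1/3)*b), b)


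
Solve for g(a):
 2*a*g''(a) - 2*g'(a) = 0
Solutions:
 g(a) = C1 + C2*a^2


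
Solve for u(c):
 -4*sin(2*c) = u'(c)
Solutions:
 u(c) = C1 + 2*cos(2*c)


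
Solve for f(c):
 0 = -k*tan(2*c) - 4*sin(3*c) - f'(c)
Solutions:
 f(c) = C1 + k*log(cos(2*c))/2 + 4*cos(3*c)/3


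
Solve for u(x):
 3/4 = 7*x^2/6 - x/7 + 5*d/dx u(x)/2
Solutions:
 u(x) = C1 - 7*x^3/45 + x^2/35 + 3*x/10


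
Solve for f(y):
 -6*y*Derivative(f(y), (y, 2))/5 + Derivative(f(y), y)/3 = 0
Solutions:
 f(y) = C1 + C2*y^(23/18)


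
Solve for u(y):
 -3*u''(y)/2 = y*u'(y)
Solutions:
 u(y) = C1 + C2*erf(sqrt(3)*y/3)


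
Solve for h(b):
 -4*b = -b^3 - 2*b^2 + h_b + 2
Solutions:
 h(b) = C1 + b^4/4 + 2*b^3/3 - 2*b^2 - 2*b


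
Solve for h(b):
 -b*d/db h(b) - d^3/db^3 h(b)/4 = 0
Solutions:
 h(b) = C1 + Integral(C2*airyai(-2^(2/3)*b) + C3*airybi(-2^(2/3)*b), b)


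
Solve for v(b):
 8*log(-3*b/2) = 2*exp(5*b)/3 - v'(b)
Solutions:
 v(b) = C1 - 8*b*log(-b) + 8*b*(-log(3) + log(2) + 1) + 2*exp(5*b)/15


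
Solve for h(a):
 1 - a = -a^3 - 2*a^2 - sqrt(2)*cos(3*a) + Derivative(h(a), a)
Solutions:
 h(a) = C1 + a^4/4 + 2*a^3/3 - a^2/2 + a + sqrt(2)*sin(3*a)/3


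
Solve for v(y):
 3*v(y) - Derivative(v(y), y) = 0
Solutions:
 v(y) = C1*exp(3*y)


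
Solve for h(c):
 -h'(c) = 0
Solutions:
 h(c) = C1


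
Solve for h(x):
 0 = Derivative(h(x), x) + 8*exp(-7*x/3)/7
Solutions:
 h(x) = C1 + 24*exp(-7*x/3)/49


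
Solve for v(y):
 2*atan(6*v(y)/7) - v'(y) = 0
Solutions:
 Integral(1/atan(6*_y/7), (_y, v(y))) = C1 + 2*y


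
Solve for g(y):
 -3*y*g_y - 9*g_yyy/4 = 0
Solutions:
 g(y) = C1 + Integral(C2*airyai(-6^(2/3)*y/3) + C3*airybi(-6^(2/3)*y/3), y)


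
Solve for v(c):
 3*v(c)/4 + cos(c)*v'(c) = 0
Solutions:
 v(c) = C1*(sin(c) - 1)^(3/8)/(sin(c) + 1)^(3/8)


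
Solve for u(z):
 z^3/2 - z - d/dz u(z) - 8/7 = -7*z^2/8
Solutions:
 u(z) = C1 + z^4/8 + 7*z^3/24 - z^2/2 - 8*z/7


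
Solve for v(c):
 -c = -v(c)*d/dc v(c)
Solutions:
 v(c) = -sqrt(C1 + c^2)
 v(c) = sqrt(C1 + c^2)


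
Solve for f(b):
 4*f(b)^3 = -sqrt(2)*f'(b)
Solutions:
 f(b) = -sqrt(2)*sqrt(-1/(C1 - 2*sqrt(2)*b))/2
 f(b) = sqrt(2)*sqrt(-1/(C1 - 2*sqrt(2)*b))/2


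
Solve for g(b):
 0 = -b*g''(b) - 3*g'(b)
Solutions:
 g(b) = C1 + C2/b^2


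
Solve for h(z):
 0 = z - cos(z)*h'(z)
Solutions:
 h(z) = C1 + Integral(z/cos(z), z)


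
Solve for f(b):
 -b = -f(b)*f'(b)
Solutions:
 f(b) = -sqrt(C1 + b^2)
 f(b) = sqrt(C1 + b^2)


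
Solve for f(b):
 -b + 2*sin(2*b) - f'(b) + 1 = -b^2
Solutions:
 f(b) = C1 + b^3/3 - b^2/2 + b - cos(2*b)


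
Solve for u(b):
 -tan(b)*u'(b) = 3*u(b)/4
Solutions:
 u(b) = C1/sin(b)^(3/4)


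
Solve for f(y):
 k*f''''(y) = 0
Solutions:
 f(y) = C1 + C2*y + C3*y^2 + C4*y^3


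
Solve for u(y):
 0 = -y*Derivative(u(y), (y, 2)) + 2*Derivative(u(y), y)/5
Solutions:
 u(y) = C1 + C2*y^(7/5)


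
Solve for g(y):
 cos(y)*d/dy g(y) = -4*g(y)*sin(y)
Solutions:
 g(y) = C1*cos(y)^4


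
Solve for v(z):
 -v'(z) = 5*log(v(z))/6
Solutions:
 li(v(z)) = C1 - 5*z/6


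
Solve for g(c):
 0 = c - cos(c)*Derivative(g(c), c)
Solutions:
 g(c) = C1 + Integral(c/cos(c), c)


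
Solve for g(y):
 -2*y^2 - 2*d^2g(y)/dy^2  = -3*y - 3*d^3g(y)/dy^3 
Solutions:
 g(y) = C1 + C2*y + C3*exp(2*y/3) - y^4/12 - y^3/4 - 9*y^2/8


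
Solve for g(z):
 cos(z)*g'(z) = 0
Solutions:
 g(z) = C1


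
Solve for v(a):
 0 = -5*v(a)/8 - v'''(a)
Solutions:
 v(a) = C3*exp(-5^(1/3)*a/2) + (C1*sin(sqrt(3)*5^(1/3)*a/4) + C2*cos(sqrt(3)*5^(1/3)*a/4))*exp(5^(1/3)*a/4)


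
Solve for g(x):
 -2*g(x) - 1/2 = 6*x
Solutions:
 g(x) = -3*x - 1/4


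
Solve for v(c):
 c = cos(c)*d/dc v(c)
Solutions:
 v(c) = C1 + Integral(c/cos(c), c)


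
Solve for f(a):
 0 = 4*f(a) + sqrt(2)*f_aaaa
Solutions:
 f(a) = (C1*sin(2^(7/8)*a/2) + C2*cos(2^(7/8)*a/2))*exp(-2^(7/8)*a/2) + (C3*sin(2^(7/8)*a/2) + C4*cos(2^(7/8)*a/2))*exp(2^(7/8)*a/2)


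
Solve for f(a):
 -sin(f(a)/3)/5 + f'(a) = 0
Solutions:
 -a/5 + 3*log(cos(f(a)/3) - 1)/2 - 3*log(cos(f(a)/3) + 1)/2 = C1


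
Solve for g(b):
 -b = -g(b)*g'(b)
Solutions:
 g(b) = -sqrt(C1 + b^2)
 g(b) = sqrt(C1 + b^2)


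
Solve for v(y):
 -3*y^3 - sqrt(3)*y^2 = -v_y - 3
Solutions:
 v(y) = C1 + 3*y^4/4 + sqrt(3)*y^3/3 - 3*y


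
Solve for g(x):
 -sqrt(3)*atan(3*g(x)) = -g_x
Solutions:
 Integral(1/atan(3*_y), (_y, g(x))) = C1 + sqrt(3)*x


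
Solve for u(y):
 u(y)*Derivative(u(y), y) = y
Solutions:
 u(y) = -sqrt(C1 + y^2)
 u(y) = sqrt(C1 + y^2)


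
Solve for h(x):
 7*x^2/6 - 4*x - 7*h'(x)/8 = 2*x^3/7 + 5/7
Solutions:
 h(x) = C1 - 4*x^4/49 + 4*x^3/9 - 16*x^2/7 - 40*x/49


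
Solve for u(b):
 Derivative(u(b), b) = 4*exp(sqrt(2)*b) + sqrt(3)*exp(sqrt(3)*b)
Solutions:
 u(b) = C1 + 2*sqrt(2)*exp(sqrt(2)*b) + exp(sqrt(3)*b)


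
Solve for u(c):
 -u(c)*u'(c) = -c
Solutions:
 u(c) = -sqrt(C1 + c^2)
 u(c) = sqrt(C1 + c^2)


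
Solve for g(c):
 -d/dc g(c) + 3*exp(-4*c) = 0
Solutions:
 g(c) = C1 - 3*exp(-4*c)/4


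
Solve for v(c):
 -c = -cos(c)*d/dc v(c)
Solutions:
 v(c) = C1 + Integral(c/cos(c), c)


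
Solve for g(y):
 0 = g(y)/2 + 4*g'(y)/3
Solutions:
 g(y) = C1*exp(-3*y/8)


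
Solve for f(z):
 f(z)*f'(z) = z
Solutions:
 f(z) = -sqrt(C1 + z^2)
 f(z) = sqrt(C1 + z^2)


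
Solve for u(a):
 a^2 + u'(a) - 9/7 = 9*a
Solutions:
 u(a) = C1 - a^3/3 + 9*a^2/2 + 9*a/7


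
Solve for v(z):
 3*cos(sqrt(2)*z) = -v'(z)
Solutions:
 v(z) = C1 - 3*sqrt(2)*sin(sqrt(2)*z)/2


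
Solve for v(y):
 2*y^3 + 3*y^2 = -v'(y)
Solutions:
 v(y) = C1 - y^4/2 - y^3


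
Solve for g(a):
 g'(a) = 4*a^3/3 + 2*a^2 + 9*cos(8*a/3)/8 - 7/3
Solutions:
 g(a) = C1 + a^4/3 + 2*a^3/3 - 7*a/3 + 27*sin(8*a/3)/64


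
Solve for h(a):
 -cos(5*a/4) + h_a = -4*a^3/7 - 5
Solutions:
 h(a) = C1 - a^4/7 - 5*a + 4*sin(5*a/4)/5


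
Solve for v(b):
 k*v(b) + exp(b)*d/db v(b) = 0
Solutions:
 v(b) = C1*exp(k*exp(-b))


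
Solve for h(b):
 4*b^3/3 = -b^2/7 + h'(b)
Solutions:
 h(b) = C1 + b^4/3 + b^3/21


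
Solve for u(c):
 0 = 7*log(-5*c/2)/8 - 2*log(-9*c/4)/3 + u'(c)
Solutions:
 u(c) = C1 - 5*c*log(-c)/24 + c*(-21*log(5) - 11*log(2) + 5 + 32*log(3))/24


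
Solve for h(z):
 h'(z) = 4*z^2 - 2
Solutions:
 h(z) = C1 + 4*z^3/3 - 2*z


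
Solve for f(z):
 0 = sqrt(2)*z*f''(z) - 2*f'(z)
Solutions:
 f(z) = C1 + C2*z^(1 + sqrt(2))


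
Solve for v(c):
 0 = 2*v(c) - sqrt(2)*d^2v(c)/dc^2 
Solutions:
 v(c) = C1*exp(-2^(1/4)*c) + C2*exp(2^(1/4)*c)


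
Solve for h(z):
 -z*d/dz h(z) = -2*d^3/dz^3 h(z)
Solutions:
 h(z) = C1 + Integral(C2*airyai(2^(2/3)*z/2) + C3*airybi(2^(2/3)*z/2), z)


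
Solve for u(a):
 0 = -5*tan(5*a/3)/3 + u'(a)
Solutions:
 u(a) = C1 - log(cos(5*a/3))


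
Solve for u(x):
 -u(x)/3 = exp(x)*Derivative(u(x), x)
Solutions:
 u(x) = C1*exp(exp(-x)/3)


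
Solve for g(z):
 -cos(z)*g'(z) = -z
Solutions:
 g(z) = C1 + Integral(z/cos(z), z)


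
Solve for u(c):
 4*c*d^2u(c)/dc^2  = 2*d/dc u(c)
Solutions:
 u(c) = C1 + C2*c^(3/2)


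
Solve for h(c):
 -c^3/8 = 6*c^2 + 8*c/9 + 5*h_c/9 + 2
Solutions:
 h(c) = C1 - 9*c^4/160 - 18*c^3/5 - 4*c^2/5 - 18*c/5


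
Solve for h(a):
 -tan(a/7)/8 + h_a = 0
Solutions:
 h(a) = C1 - 7*log(cos(a/7))/8


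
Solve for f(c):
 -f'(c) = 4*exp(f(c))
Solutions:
 f(c) = log(1/(C1 + 4*c))


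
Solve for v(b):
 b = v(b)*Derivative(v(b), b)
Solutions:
 v(b) = -sqrt(C1 + b^2)
 v(b) = sqrt(C1 + b^2)


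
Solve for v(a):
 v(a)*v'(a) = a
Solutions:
 v(a) = -sqrt(C1 + a^2)
 v(a) = sqrt(C1 + a^2)


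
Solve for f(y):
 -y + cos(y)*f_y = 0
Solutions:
 f(y) = C1 + Integral(y/cos(y), y)


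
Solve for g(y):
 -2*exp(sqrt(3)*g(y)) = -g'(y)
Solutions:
 g(y) = sqrt(3)*(2*log(-1/(C1 + 2*y)) - log(3))/6


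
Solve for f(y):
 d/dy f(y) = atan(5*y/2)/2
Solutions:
 f(y) = C1 + y*atan(5*y/2)/2 - log(25*y^2 + 4)/10


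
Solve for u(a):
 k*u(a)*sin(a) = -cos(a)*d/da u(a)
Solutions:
 u(a) = C1*exp(k*log(cos(a)))


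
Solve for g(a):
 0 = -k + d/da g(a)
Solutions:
 g(a) = C1 + a*k


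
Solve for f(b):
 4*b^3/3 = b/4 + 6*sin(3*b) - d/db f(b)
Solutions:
 f(b) = C1 - b^4/3 + b^2/8 - 2*cos(3*b)


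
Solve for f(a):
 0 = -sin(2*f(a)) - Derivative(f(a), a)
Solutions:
 f(a) = pi - acos((-C1 - exp(4*a))/(C1 - exp(4*a)))/2
 f(a) = acos((-C1 - exp(4*a))/(C1 - exp(4*a)))/2


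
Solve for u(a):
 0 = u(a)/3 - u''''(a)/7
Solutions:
 u(a) = C1*exp(-3^(3/4)*7^(1/4)*a/3) + C2*exp(3^(3/4)*7^(1/4)*a/3) + C3*sin(3^(3/4)*7^(1/4)*a/3) + C4*cos(3^(3/4)*7^(1/4)*a/3)


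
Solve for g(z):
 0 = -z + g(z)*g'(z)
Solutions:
 g(z) = -sqrt(C1 + z^2)
 g(z) = sqrt(C1 + z^2)


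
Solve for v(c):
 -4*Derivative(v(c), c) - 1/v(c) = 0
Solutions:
 v(c) = -sqrt(C1 - 2*c)/2
 v(c) = sqrt(C1 - 2*c)/2


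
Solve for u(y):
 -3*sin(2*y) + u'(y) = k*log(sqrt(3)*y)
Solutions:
 u(y) = C1 + k*y*(log(y) - 1) + k*y*log(3)/2 - 3*cos(2*y)/2


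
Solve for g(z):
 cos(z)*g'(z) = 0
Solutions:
 g(z) = C1


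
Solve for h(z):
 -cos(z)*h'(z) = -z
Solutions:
 h(z) = C1 + Integral(z/cos(z), z)


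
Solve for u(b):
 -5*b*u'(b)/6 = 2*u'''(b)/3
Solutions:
 u(b) = C1 + Integral(C2*airyai(-10^(1/3)*b/2) + C3*airybi(-10^(1/3)*b/2), b)


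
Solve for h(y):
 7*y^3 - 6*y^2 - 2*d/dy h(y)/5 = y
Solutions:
 h(y) = C1 + 35*y^4/8 - 5*y^3 - 5*y^2/4


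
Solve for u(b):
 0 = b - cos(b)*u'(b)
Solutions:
 u(b) = C1 + Integral(b/cos(b), b)


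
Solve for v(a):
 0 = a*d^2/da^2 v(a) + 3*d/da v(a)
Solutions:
 v(a) = C1 + C2/a^2


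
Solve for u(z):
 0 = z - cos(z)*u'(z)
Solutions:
 u(z) = C1 + Integral(z/cos(z), z)


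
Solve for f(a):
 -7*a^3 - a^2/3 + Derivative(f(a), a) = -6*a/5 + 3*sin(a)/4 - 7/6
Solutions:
 f(a) = C1 + 7*a^4/4 + a^3/9 - 3*a^2/5 - 7*a/6 - 3*cos(a)/4


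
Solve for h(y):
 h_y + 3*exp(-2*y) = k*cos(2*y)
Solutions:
 h(y) = C1 + k*sin(2*y)/2 + 3*exp(-2*y)/2


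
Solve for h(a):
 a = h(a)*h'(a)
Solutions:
 h(a) = -sqrt(C1 + a^2)
 h(a) = sqrt(C1 + a^2)


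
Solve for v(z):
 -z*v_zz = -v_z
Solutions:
 v(z) = C1 + C2*z^2


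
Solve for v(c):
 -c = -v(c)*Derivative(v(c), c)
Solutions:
 v(c) = -sqrt(C1 + c^2)
 v(c) = sqrt(C1 + c^2)


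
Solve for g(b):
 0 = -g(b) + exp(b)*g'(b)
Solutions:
 g(b) = C1*exp(-exp(-b))


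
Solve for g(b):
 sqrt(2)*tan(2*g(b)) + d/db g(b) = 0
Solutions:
 g(b) = -asin(C1*exp(-2*sqrt(2)*b))/2 + pi/2
 g(b) = asin(C1*exp(-2*sqrt(2)*b))/2


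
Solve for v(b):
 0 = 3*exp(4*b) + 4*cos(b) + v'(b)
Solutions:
 v(b) = C1 - 3*exp(4*b)/4 - 4*sin(b)


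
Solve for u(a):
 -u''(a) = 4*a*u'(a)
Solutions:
 u(a) = C1 + C2*erf(sqrt(2)*a)


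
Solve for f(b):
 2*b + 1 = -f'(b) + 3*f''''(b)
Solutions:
 f(b) = C1 + C4*exp(3^(2/3)*b/3) - b^2 - b + (C2*sin(3^(1/6)*b/2) + C3*cos(3^(1/6)*b/2))*exp(-3^(2/3)*b/6)


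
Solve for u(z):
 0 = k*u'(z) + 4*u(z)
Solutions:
 u(z) = C1*exp(-4*z/k)


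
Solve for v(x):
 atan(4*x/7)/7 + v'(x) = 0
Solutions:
 v(x) = C1 - x*atan(4*x/7)/7 + log(16*x^2 + 49)/8


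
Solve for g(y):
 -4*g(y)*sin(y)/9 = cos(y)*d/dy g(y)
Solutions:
 g(y) = C1*cos(y)^(4/9)


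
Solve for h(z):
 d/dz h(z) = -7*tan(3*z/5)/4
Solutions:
 h(z) = C1 + 35*log(cos(3*z/5))/12


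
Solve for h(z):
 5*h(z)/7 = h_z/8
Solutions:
 h(z) = C1*exp(40*z/7)


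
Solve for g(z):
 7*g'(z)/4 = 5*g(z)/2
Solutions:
 g(z) = C1*exp(10*z/7)


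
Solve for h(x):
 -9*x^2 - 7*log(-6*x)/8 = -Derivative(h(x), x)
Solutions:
 h(x) = C1 + 3*x^3 + 7*x*log(-x)/8 + 7*x*(-1 + log(6))/8


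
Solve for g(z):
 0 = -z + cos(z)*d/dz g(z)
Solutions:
 g(z) = C1 + Integral(z/cos(z), z)


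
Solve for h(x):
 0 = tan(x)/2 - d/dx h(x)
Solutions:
 h(x) = C1 - log(cos(x))/2


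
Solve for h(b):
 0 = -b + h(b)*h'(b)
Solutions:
 h(b) = -sqrt(C1 + b^2)
 h(b) = sqrt(C1 + b^2)


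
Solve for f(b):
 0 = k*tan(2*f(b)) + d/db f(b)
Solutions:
 f(b) = -asin(C1*exp(-2*b*k))/2 + pi/2
 f(b) = asin(C1*exp(-2*b*k))/2


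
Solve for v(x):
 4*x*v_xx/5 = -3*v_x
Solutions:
 v(x) = C1 + C2/x^(11/4)


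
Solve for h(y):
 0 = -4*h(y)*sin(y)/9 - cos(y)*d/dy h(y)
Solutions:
 h(y) = C1*cos(y)^(4/9)


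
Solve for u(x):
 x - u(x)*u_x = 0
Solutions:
 u(x) = -sqrt(C1 + x^2)
 u(x) = sqrt(C1 + x^2)


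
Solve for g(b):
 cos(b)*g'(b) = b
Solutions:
 g(b) = C1 + Integral(b/cos(b), b)


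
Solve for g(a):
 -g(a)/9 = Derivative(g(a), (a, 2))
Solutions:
 g(a) = C1*sin(a/3) + C2*cos(a/3)


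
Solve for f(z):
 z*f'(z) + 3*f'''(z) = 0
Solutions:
 f(z) = C1 + Integral(C2*airyai(-3^(2/3)*z/3) + C3*airybi(-3^(2/3)*z/3), z)


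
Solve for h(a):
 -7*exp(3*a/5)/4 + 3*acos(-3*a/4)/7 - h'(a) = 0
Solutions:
 h(a) = C1 + 3*a*acos(-3*a/4)/7 + sqrt(16 - 9*a^2)/7 - 35*exp(3*a/5)/12


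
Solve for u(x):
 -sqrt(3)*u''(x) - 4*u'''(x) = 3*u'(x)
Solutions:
 u(x) = C1 + (C2*sin(3*sqrt(5)*x/8) + C3*cos(3*sqrt(5)*x/8))*exp(-sqrt(3)*x/8)


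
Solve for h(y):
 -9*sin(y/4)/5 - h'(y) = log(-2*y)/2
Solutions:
 h(y) = C1 - y*log(-y)/2 - y*log(2)/2 + y/2 + 36*cos(y/4)/5


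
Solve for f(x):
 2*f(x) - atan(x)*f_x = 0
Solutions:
 f(x) = C1*exp(2*Integral(1/atan(x), x))


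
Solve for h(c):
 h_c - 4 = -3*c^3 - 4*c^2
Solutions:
 h(c) = C1 - 3*c^4/4 - 4*c^3/3 + 4*c


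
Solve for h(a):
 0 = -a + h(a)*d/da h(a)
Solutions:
 h(a) = -sqrt(C1 + a^2)
 h(a) = sqrt(C1 + a^2)


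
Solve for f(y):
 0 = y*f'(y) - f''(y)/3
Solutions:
 f(y) = C1 + C2*erfi(sqrt(6)*y/2)


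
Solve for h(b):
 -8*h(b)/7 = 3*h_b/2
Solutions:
 h(b) = C1*exp(-16*b/21)


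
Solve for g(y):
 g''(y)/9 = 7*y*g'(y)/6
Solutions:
 g(y) = C1 + C2*erfi(sqrt(21)*y/2)


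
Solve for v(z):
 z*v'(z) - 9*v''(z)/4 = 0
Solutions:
 v(z) = C1 + C2*erfi(sqrt(2)*z/3)


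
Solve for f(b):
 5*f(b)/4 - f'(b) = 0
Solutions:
 f(b) = C1*exp(5*b/4)


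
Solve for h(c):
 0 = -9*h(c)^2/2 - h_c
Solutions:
 h(c) = 2/(C1 + 9*c)


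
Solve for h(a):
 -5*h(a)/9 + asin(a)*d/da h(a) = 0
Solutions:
 h(a) = C1*exp(5*Integral(1/asin(a), a)/9)


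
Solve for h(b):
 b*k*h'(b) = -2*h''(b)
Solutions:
 h(b) = Piecewise((-sqrt(pi)*C1*erf(b*sqrt(k)/2)/sqrt(k) - C2, (k > 0) | (k < 0)), (-C1*b - C2, True))


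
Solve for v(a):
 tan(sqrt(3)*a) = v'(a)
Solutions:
 v(a) = C1 - sqrt(3)*log(cos(sqrt(3)*a))/3


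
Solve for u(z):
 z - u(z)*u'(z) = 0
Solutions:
 u(z) = -sqrt(C1 + z^2)
 u(z) = sqrt(C1 + z^2)


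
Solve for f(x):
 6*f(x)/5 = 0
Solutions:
 f(x) = 0


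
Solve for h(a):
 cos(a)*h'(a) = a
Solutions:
 h(a) = C1 + Integral(a/cos(a), a)


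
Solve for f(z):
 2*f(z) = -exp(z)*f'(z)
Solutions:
 f(z) = C1*exp(2*exp(-z))


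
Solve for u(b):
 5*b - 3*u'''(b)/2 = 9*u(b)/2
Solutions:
 u(b) = C3*exp(-3^(1/3)*b) + 10*b/9 + (C1*sin(3^(5/6)*b/2) + C2*cos(3^(5/6)*b/2))*exp(3^(1/3)*b/2)


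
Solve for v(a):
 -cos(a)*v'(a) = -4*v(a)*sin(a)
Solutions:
 v(a) = C1/cos(a)^4


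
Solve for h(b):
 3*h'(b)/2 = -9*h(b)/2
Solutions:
 h(b) = C1*exp(-3*b)


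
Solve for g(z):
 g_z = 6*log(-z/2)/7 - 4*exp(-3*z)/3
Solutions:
 g(z) = C1 + 6*z*log(-z)/7 + 6*z*(-1 - log(2))/7 + 4*exp(-3*z)/9


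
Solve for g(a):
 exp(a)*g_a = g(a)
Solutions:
 g(a) = C1*exp(-exp(-a))


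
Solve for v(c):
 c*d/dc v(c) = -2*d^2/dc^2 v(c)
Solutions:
 v(c) = C1 + C2*erf(c/2)


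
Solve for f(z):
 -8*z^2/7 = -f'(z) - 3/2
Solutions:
 f(z) = C1 + 8*z^3/21 - 3*z/2


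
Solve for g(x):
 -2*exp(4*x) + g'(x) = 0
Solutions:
 g(x) = C1 + exp(4*x)/2


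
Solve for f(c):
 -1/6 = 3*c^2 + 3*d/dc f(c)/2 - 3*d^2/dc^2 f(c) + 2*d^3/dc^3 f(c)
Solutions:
 f(c) = C1 - 2*c^3/3 - 4*c^2 - 97*c/9 + (C2*sin(sqrt(3)*c/4) + C3*cos(sqrt(3)*c/4))*exp(3*c/4)


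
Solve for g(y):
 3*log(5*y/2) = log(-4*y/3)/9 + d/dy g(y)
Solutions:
 g(y) = C1 + 26*y*log(y)/9 + y*(-26/9 - 29*log(2)/9 + log(3)/9 + 3*log(5) - I*pi/9)


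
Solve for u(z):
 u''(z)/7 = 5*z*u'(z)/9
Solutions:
 u(z) = C1 + C2*erfi(sqrt(70)*z/6)


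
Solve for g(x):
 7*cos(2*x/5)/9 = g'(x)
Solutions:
 g(x) = C1 + 35*sin(2*x/5)/18


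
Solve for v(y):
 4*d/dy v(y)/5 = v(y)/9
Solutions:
 v(y) = C1*exp(5*y/36)


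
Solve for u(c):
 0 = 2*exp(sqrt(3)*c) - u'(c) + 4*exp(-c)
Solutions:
 u(c) = C1 + 2*sqrt(3)*exp(sqrt(3)*c)/3 - 4*exp(-c)


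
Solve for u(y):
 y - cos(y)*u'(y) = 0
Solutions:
 u(y) = C1 + Integral(y/cos(y), y)


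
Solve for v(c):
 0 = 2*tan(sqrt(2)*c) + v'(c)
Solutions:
 v(c) = C1 + sqrt(2)*log(cos(sqrt(2)*c))


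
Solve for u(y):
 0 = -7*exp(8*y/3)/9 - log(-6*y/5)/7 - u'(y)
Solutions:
 u(y) = C1 - y*log(-y)/7 + y*(-log(6) + 1 + log(5))/7 - 7*exp(8*y/3)/24


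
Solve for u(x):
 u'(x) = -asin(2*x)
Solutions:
 u(x) = C1 - x*asin(2*x) - sqrt(1 - 4*x^2)/2


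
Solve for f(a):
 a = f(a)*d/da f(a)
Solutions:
 f(a) = -sqrt(C1 + a^2)
 f(a) = sqrt(C1 + a^2)


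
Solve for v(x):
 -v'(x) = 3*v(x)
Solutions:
 v(x) = C1*exp(-3*x)


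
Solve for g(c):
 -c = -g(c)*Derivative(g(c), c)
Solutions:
 g(c) = -sqrt(C1 + c^2)
 g(c) = sqrt(C1 + c^2)


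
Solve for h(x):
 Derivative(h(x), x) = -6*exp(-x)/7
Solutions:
 h(x) = C1 + 6*exp(-x)/7


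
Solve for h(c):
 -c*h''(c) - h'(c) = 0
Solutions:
 h(c) = C1 + C2*log(c)


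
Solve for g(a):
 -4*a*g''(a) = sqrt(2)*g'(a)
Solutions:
 g(a) = C1 + C2*a^(1 - sqrt(2)/4)


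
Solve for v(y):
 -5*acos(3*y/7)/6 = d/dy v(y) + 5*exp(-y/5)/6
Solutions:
 v(y) = C1 - 5*y*acos(3*y/7)/6 + 5*sqrt(49 - 9*y^2)/18 + 25*exp(-y/5)/6


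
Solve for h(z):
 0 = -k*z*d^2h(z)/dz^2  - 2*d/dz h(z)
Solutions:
 h(z) = C1 + z^(((re(k) - 2)*re(k) + im(k)^2)/(re(k)^2 + im(k)^2))*(C2*sin(2*log(z)*Abs(im(k))/(re(k)^2 + im(k)^2)) + C3*cos(2*log(z)*im(k)/(re(k)^2 + im(k)^2)))


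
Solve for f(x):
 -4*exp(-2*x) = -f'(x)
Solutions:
 f(x) = C1 - 2*exp(-2*x)


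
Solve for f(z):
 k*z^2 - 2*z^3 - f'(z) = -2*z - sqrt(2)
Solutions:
 f(z) = C1 + k*z^3/3 - z^4/2 + z^2 + sqrt(2)*z


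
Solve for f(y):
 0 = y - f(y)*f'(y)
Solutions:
 f(y) = -sqrt(C1 + y^2)
 f(y) = sqrt(C1 + y^2)


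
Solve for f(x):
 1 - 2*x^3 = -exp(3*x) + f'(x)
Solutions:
 f(x) = C1 - x^4/2 + x + exp(3*x)/3


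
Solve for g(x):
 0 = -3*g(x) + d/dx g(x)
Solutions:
 g(x) = C1*exp(3*x)


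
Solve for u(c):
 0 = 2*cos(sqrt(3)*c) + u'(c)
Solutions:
 u(c) = C1 - 2*sqrt(3)*sin(sqrt(3)*c)/3


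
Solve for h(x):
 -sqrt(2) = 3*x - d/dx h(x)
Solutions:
 h(x) = C1 + 3*x^2/2 + sqrt(2)*x


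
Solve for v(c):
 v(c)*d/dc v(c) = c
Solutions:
 v(c) = -sqrt(C1 + c^2)
 v(c) = sqrt(C1 + c^2)


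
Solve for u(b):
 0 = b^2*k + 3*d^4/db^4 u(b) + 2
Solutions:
 u(b) = C1 + C2*b + C3*b^2 + C4*b^3 - b^6*k/1080 - b^4/36


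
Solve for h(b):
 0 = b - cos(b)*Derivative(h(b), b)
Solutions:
 h(b) = C1 + Integral(b/cos(b), b)


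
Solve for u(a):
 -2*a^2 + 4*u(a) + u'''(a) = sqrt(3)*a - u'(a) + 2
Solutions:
 u(a) = C1*exp(-3^(1/3)*a*(-(18 + sqrt(327))^(1/3) + 3^(1/3)/(18 + sqrt(327))^(1/3))/6)*sin(3^(1/6)*a*(3/(18 + sqrt(327))^(1/3) + 3^(2/3)*(18 + sqrt(327))^(1/3))/6) + C2*exp(-3^(1/3)*a*(-(18 + sqrt(327))^(1/3) + 3^(1/3)/(18 + sqrt(327))^(1/3))/6)*cos(3^(1/6)*a*(3/(18 + sqrt(327))^(1/3) + 3^(2/3)*(18 + sqrt(327))^(1/3))/6) + C3*exp(3^(1/3)*a*(-(18 + sqrt(327))^(1/3) + 3^(1/3)/(18 + sqrt(327))^(1/3))/3) + a^2/2 - a/4 + sqrt(3)*a/4 - sqrt(3)/16 + 9/16


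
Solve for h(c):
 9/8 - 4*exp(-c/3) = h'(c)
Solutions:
 h(c) = C1 + 9*c/8 + 12*exp(-c/3)


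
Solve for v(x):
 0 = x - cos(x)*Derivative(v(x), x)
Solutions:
 v(x) = C1 + Integral(x/cos(x), x)


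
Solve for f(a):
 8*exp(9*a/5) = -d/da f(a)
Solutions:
 f(a) = C1 - 40*exp(9*a/5)/9


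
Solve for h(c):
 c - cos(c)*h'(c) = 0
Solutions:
 h(c) = C1 + Integral(c/cos(c), c)


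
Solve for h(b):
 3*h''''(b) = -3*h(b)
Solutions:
 h(b) = (C1*sin(sqrt(2)*b/2) + C2*cos(sqrt(2)*b/2))*exp(-sqrt(2)*b/2) + (C3*sin(sqrt(2)*b/2) + C4*cos(sqrt(2)*b/2))*exp(sqrt(2)*b/2)


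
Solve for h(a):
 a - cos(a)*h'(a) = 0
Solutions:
 h(a) = C1 + Integral(a/cos(a), a)


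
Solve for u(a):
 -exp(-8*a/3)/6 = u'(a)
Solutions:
 u(a) = C1 + exp(-8*a/3)/16


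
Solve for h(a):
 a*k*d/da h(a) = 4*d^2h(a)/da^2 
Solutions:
 h(a) = Piecewise((-sqrt(2)*sqrt(pi)*C1*erf(sqrt(2)*a*sqrt(-k)/4)/sqrt(-k) - C2, (k > 0) | (k < 0)), (-C1*a - C2, True))


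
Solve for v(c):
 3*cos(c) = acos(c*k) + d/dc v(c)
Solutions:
 v(c) = C1 - Piecewise((c*acos(c*k) - sqrt(-c^2*k^2 + 1)/k, Ne(k, 0)), (pi*c/2, True)) + 3*sin(c)


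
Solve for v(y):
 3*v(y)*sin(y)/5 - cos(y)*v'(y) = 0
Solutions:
 v(y) = C1/cos(y)^(3/5)


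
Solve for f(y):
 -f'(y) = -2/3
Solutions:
 f(y) = C1 + 2*y/3


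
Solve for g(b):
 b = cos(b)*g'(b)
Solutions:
 g(b) = C1 + Integral(b/cos(b), b)


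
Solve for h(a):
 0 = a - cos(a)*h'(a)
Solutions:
 h(a) = C1 + Integral(a/cos(a), a)


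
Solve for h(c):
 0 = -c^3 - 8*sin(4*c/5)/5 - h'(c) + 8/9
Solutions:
 h(c) = C1 - c^4/4 + 8*c/9 + 2*cos(4*c/5)


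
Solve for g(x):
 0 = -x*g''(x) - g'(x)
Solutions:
 g(x) = C1 + C2*log(x)


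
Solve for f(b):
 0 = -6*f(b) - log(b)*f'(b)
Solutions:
 f(b) = C1*exp(-6*li(b))


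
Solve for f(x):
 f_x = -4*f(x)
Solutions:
 f(x) = C1*exp(-4*x)


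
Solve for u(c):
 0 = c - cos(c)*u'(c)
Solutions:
 u(c) = C1 + Integral(c/cos(c), c)


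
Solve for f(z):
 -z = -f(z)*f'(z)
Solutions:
 f(z) = -sqrt(C1 + z^2)
 f(z) = sqrt(C1 + z^2)


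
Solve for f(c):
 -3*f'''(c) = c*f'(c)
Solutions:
 f(c) = C1 + Integral(C2*airyai(-3^(2/3)*c/3) + C3*airybi(-3^(2/3)*c/3), c)


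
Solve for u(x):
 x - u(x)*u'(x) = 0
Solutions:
 u(x) = -sqrt(C1 + x^2)
 u(x) = sqrt(C1 + x^2)


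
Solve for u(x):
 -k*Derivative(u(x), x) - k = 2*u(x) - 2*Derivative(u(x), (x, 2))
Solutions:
 u(x) = C1*exp(x*(k - sqrt(k^2 + 16))/4) + C2*exp(x*(k + sqrt(k^2 + 16))/4) - k/2


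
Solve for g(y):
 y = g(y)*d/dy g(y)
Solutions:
 g(y) = -sqrt(C1 + y^2)
 g(y) = sqrt(C1 + y^2)


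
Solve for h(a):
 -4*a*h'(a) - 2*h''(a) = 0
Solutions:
 h(a) = C1 + C2*erf(a)


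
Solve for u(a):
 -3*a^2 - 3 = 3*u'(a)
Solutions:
 u(a) = C1 - a^3/3 - a


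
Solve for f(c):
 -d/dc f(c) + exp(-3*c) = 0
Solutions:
 f(c) = C1 - exp(-3*c)/3


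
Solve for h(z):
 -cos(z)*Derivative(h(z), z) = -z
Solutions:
 h(z) = C1 + Integral(z/cos(z), z)


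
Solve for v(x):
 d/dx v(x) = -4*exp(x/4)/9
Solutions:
 v(x) = C1 - 16*exp(x/4)/9


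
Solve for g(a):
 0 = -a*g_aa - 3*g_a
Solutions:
 g(a) = C1 + C2/a^2


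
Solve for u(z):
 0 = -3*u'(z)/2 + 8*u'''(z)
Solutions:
 u(z) = C1 + C2*exp(-sqrt(3)*z/4) + C3*exp(sqrt(3)*z/4)


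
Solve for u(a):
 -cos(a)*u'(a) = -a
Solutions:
 u(a) = C1 + Integral(a/cos(a), a)


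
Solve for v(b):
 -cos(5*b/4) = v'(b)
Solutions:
 v(b) = C1 - 4*sin(5*b/4)/5


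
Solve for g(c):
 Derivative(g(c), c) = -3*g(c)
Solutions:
 g(c) = C1*exp(-3*c)


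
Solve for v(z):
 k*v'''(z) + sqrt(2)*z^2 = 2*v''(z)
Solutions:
 v(z) = C1 + C2*z + C3*exp(2*z/k) + sqrt(2)*k^2*z^2/8 + sqrt(2)*k*z^3/12 + sqrt(2)*z^4/24


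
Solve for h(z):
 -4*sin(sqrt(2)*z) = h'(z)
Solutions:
 h(z) = C1 + 2*sqrt(2)*cos(sqrt(2)*z)


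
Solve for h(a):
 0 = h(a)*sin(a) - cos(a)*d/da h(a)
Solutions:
 h(a) = C1/cos(a)


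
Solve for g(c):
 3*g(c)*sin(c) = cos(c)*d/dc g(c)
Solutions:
 g(c) = C1/cos(c)^3


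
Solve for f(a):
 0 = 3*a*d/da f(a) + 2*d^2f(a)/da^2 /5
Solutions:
 f(a) = C1 + C2*erf(sqrt(15)*a/2)


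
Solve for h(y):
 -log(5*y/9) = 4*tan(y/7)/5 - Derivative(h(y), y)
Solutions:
 h(y) = C1 + y*log(y) - 2*y*log(3) - y + y*log(5) - 28*log(cos(y/7))/5


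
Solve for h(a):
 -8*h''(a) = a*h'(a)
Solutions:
 h(a) = C1 + C2*erf(a/4)


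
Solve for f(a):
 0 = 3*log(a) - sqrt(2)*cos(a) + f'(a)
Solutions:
 f(a) = C1 - 3*a*log(a) + 3*a + sqrt(2)*sin(a)


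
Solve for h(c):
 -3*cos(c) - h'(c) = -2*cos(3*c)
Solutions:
 h(c) = C1 - 3*sin(c) + 2*sin(3*c)/3


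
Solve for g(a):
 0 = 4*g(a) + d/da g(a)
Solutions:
 g(a) = C1*exp(-4*a)


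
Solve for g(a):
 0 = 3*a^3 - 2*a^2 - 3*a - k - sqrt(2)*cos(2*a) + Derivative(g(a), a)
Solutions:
 g(a) = C1 - 3*a^4/4 + 2*a^3/3 + 3*a^2/2 + a*k + sqrt(2)*sin(2*a)/2


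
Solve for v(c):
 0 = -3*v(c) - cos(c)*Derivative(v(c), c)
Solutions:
 v(c) = C1*(sin(c) - 1)^(3/2)/(sin(c) + 1)^(3/2)


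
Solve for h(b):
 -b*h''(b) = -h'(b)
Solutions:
 h(b) = C1 + C2*b^2


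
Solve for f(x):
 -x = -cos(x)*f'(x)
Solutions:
 f(x) = C1 + Integral(x/cos(x), x)


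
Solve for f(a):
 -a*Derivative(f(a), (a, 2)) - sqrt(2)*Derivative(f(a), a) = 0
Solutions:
 f(a) = C1 + C2*a^(1 - sqrt(2))


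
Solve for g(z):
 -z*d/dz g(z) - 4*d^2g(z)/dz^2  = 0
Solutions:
 g(z) = C1 + C2*erf(sqrt(2)*z/4)


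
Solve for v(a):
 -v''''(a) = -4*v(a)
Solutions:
 v(a) = C1*exp(-sqrt(2)*a) + C2*exp(sqrt(2)*a) + C3*sin(sqrt(2)*a) + C4*cos(sqrt(2)*a)


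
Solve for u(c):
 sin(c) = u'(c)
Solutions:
 u(c) = C1 - cos(c)


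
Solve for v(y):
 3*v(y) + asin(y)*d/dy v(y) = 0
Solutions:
 v(y) = C1*exp(-3*Integral(1/asin(y), y))


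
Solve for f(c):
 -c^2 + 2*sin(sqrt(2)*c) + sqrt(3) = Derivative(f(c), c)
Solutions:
 f(c) = C1 - c^3/3 + sqrt(3)*c - sqrt(2)*cos(sqrt(2)*c)


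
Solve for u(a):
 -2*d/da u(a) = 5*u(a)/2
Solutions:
 u(a) = C1*exp(-5*a/4)


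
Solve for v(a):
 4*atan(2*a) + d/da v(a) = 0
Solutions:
 v(a) = C1 - 4*a*atan(2*a) + log(4*a^2 + 1)


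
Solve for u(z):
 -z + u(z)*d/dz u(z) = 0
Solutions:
 u(z) = -sqrt(C1 + z^2)
 u(z) = sqrt(C1 + z^2)


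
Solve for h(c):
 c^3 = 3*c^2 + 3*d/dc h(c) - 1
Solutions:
 h(c) = C1 + c^4/12 - c^3/3 + c/3


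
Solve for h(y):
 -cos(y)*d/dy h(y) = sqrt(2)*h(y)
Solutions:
 h(y) = C1*(sin(y) - 1)^(sqrt(2)/2)/(sin(y) + 1)^(sqrt(2)/2)


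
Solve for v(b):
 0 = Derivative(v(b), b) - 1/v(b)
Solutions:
 v(b) = -sqrt(C1 + 2*b)
 v(b) = sqrt(C1 + 2*b)


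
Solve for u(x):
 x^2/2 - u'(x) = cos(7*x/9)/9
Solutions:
 u(x) = C1 + x^3/6 - sin(7*x/9)/7


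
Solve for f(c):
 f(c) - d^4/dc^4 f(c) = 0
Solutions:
 f(c) = C1*exp(-c) + C2*exp(c) + C3*sin(c) + C4*cos(c)


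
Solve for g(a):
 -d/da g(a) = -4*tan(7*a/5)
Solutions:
 g(a) = C1 - 20*log(cos(7*a/5))/7


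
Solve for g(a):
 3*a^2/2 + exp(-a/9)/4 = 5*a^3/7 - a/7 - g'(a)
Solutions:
 g(a) = C1 + 5*a^4/28 - a^3/2 - a^2/14 + 9*exp(-a/9)/4


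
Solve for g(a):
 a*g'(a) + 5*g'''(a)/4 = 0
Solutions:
 g(a) = C1 + Integral(C2*airyai(-10^(2/3)*a/5) + C3*airybi(-10^(2/3)*a/5), a)


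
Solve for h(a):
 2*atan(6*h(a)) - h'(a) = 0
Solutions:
 Integral(1/atan(6*_y), (_y, h(a))) = C1 + 2*a


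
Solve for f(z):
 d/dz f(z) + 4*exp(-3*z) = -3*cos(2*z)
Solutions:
 f(z) = C1 - 3*sin(2*z)/2 + 4*exp(-3*z)/3


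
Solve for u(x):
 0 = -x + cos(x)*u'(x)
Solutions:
 u(x) = C1 + Integral(x/cos(x), x)


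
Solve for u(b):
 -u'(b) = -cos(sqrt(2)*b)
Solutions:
 u(b) = C1 + sqrt(2)*sin(sqrt(2)*b)/2


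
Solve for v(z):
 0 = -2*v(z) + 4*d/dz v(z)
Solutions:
 v(z) = C1*exp(z/2)


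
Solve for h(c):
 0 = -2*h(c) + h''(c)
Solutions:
 h(c) = C1*exp(-sqrt(2)*c) + C2*exp(sqrt(2)*c)
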